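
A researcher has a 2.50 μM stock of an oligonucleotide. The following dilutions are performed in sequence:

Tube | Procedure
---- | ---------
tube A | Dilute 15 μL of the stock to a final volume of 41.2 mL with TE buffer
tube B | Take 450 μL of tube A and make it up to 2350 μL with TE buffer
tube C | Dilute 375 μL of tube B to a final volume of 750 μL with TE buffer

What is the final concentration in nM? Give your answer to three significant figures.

0.0871 nM

Step 1: 15 μL brought to 41.2 mL → factor 41200/15 = 2746.7
Step 2: 450 μL brought to 2350 μL → factor 2350/450 = 5.2222
Step 3: 375 μL brought to 750 μL → factor 750/375 = 2
Overall dilution factor = 2746.7 × 5.2222 × 2 = 28687
Final = 2.50 μM / 28687 = 8.715 × 10^-5 μM = 0.0871 nM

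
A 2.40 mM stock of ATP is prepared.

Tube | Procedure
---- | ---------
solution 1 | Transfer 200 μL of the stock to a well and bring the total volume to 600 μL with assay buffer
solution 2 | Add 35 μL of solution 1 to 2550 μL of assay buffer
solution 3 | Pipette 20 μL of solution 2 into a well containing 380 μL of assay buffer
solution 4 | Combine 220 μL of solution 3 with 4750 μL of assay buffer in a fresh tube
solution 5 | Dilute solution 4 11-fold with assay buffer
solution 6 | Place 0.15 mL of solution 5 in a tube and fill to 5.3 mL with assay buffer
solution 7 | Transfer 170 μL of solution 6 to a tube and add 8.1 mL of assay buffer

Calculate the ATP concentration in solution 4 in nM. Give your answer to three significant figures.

Step 1: 200 μL brought to 600 μL → factor 600/200 = 3
Step 2: 35 μL + 2550 μL = 2585 μL total → factor 2585/35 = 73.857
Step 3: 20 μL + 380 μL = 400 μL total → factor 400/20 = 20
Step 4: 220 μL + 4750 μL = 4970 μL total → factor 4970/220 = 22.591
Dilution factor through solution 4 = 3 × 73.857 × 20 × 22.591 = 1.0011 × 10^5
[solution 4] = 2.40 mM / 1.0011 × 10^5 = 2.397 × 10^-5 mM = 24.0 nM

24.0 nM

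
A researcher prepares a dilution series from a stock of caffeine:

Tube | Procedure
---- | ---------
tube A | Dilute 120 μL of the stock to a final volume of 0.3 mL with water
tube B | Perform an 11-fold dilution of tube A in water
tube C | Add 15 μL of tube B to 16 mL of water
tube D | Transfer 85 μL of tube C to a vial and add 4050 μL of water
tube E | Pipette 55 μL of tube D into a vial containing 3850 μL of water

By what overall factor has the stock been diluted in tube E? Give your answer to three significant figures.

1.01 × 10^8

Step 1: 120 μL brought to 0.3 mL → factor 300/120 = 2.5
Step 2: 11-fold → factor 11
Step 3: 15 μL + 16 mL = 16015 μL total → factor 16015/15 = 1067.7
Step 4: 85 μL + 4050 μL = 4135 μL total → factor 4135/85 = 48.647
Step 5: 55 μL + 3850 μL = 3905 μL total → factor 3905/55 = 71
Overall dilution factor = 2.5 × 11 × 1067.7 × 48.647 × 71 = 1.0141 × 10^8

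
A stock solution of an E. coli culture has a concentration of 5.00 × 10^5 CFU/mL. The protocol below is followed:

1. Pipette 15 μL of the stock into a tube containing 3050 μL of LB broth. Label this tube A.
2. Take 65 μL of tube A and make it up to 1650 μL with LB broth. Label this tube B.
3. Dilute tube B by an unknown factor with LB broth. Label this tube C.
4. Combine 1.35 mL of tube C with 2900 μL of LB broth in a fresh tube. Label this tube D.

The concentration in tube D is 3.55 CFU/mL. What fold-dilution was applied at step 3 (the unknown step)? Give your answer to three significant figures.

Step 1: 15 μL + 3050 μL = 3065 μL total → factor 3065/15 = 204.33
Step 2: 65 μL brought to 1650 μL → factor 1650/65 = 25.385
Step 3: unknown factor x
Step 4: 1.35 mL + 2900 μL = 4.25 mL total → factor 4.25/1.35 = 3.1481
Product of known-step factors = 16329
Overall factor = 5.00 × 10^5 CFU/mL / (3.55 CFU/mL) = 1.4085 × 10^5
x = 1.4085 × 10^5 / 16329 = 8.63

8.63-fold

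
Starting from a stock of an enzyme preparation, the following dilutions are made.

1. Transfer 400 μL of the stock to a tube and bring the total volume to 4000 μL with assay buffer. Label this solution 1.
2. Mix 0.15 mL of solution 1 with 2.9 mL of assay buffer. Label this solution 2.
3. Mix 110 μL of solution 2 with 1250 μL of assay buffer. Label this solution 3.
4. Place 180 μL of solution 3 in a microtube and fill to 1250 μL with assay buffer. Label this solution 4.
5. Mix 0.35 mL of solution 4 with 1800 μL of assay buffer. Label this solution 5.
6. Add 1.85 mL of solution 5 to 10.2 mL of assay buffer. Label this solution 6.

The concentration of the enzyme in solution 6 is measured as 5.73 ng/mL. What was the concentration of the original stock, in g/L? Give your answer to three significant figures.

Step 1: 400 μL brought to 4000 μL → factor 4000/400 = 10
Step 2: 0.15 mL + 2.9 mL = 3.05 mL total → factor 3.05/0.15 = 20.333
Step 3: 110 μL + 1250 μL = 1360 μL total → factor 1360/110 = 12.364
Step 4: 180 μL brought to 1250 μL → factor 1250/180 = 6.9444
Step 5: 0.35 mL + 1800 μL = 2.15 mL total → factor 2.15/0.35 = 6.1429
Step 6: 1.85 mL + 10.2 mL = 12.05 mL total → factor 12.05/1.85 = 6.5135
Overall dilution factor = 10 × 20.333 × 12.364 × 6.9444 × 6.1429 × 6.5135 = 6.9852 × 10^5
Stock = 5.73 ng/mL × 6.9852 × 10^5 = 4.003 × 10^6 ng/mL = 4.00 g/L

4.00 g/L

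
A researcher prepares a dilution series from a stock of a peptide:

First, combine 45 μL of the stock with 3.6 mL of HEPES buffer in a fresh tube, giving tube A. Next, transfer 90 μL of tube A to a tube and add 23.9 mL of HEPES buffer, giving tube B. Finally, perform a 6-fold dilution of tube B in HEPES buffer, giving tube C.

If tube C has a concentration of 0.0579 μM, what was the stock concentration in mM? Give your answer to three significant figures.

7.50 mM

Step 1: 45 μL + 3.6 mL = 3645 μL total → factor 3645/45 = 81
Step 2: 90 μL + 23.9 mL = 23990 μL total → factor 23990/90 = 266.56
Step 3: 6-fold → factor 6
Overall dilution factor = 81 × 266.56 × 6 = 1.2955 × 10^5
Stock = 0.0579 μM × 1.2955 × 10^5 = 7501 μM = 7.50 mM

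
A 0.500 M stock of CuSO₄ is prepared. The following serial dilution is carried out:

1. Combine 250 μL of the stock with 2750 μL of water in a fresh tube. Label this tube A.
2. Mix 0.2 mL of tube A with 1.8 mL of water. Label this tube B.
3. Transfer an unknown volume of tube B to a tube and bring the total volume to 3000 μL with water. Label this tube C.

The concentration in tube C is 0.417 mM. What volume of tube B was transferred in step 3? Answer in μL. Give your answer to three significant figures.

300 μL

Step 1: 250 μL + 2750 μL = 3000 μL total → factor 3000/250 = 12
Step 2: 0.2 mL + 1.8 mL = 2 mL total → factor 2/0.2 = 10
Step 3: v brought to 3000 μL → factor = 3000 μL/v
Product of known-step factors = 120
Overall factor = 0.500 M / (0.417 mM) = 1199
Step-3 factor = 1199 / 120 = 9.992
v = 3000 μL / 9.992 = 300 μL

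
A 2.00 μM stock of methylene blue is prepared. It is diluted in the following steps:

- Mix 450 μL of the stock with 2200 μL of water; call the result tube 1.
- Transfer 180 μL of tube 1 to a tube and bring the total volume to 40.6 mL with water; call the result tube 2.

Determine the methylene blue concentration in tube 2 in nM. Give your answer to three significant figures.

1.51 nM

Step 1: 450 μL + 2200 μL = 2650 μL total → factor 2650/450 = 5.8889
Step 2: 180 μL brought to 40.6 mL → factor 40600/180 = 225.56
Overall dilution factor = 5.8889 × 225.56 = 1328.3
Final = 2.00 μM / 1328.3 = 0.001506 μM = 1.51 nM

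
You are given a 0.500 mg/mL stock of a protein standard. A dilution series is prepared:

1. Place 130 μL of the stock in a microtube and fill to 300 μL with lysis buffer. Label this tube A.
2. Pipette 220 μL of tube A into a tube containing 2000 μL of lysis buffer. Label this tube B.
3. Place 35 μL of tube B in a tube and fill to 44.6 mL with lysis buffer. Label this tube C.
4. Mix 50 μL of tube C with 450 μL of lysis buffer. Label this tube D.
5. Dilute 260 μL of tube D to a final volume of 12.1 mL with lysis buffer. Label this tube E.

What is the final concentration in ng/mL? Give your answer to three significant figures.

Step 1: 130 μL brought to 300 μL → factor 300/130 = 2.3077
Step 2: 220 μL + 2000 μL = 2220 μL total → factor 2220/220 = 10.091
Step 3: 35 μL brought to 44.6 mL → factor 44600/35 = 1274.3
Step 4: 50 μL + 450 μL = 500 μL total → factor 500/50 = 10
Step 5: 260 μL brought to 12.1 mL → factor 12100/260 = 46.538
Overall dilution factor = 2.3077 × 10.091 × 1274.3 × 10 × 46.538 = 1.381 × 10^7
Final = 0.500 mg/mL / 1.381 × 10^7 = 3.621 × 10^-8 mg/mL = 0.0362 ng/mL

0.0362 ng/mL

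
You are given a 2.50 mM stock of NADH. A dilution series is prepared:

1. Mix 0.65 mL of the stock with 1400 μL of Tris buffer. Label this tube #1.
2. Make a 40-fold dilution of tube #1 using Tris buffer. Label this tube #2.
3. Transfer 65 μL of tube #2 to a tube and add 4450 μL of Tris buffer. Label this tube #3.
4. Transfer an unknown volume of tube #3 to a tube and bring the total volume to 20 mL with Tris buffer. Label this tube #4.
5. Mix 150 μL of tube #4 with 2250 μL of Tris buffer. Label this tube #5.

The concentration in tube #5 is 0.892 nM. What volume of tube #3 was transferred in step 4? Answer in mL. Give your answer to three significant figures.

1.00 mL

Step 1: 0.65 mL + 1400 μL = 2.05 mL total → factor 2.05/0.65 = 3.1538
Step 2: 40-fold → factor 40
Step 3: 65 μL + 4450 μL = 4515 μL total → factor 4515/65 = 69.462
Step 4: v brought to 20 mL → factor = 20 mL/v
Step 5: 150 μL + 2250 μL = 2400 μL total → factor 2400/150 = 16
Product of known-step factors = 1.4021 × 10^5
Overall factor = 2.50 mM / (0.892 nM) = 2.8027 × 10^6
Step-4 factor = 2.8027 × 10^6 / 1.4021 × 10^5 = 19.99
v = 20 mL / 19.99 = 1.00 mL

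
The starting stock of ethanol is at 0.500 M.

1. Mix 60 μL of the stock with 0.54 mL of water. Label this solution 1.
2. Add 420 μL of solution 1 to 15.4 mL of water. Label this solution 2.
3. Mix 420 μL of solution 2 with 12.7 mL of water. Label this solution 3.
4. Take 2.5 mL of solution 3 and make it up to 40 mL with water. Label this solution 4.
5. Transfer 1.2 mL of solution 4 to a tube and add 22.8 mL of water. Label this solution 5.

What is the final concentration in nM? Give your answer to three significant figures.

133 nM

Step 1: 60 μL + 0.54 mL = 600 μL total → factor 600/60 = 10
Step 2: 420 μL + 15.4 mL = 15820 μL total → factor 15820/420 = 37.667
Step 3: 420 μL + 12.7 mL = 13120 μL total → factor 13120/420 = 31.238
Step 4: 2.5 mL brought to 40 mL → factor 40/2.5 = 16
Step 5: 1.2 mL + 22.8 mL = 24 mL total → factor 24/1.2 = 20
Overall dilution factor = 10 × 37.667 × 31.238 × 16 × 20 = 3.7652 × 10^6
Final = 0.500 M / 3.7652 × 10^6 = 1.328 × 10^-7 M = 133 nM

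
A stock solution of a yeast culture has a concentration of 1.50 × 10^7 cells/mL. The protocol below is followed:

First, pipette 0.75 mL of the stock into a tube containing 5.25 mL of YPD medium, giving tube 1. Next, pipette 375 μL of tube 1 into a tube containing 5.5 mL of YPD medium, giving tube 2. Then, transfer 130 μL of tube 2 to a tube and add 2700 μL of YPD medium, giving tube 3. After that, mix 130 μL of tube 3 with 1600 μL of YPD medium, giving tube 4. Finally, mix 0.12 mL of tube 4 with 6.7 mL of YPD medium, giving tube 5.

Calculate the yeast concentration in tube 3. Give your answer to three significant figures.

5.50 × 10^3 cells/mL

Step 1: 0.75 mL + 5.25 mL = 6 mL total → factor 6/0.75 = 8
Step 2: 375 μL + 5.5 mL = 5875 μL total → factor 5875/375 = 15.667
Step 3: 130 μL + 2700 μL = 2830 μL total → factor 2830/130 = 21.769
Dilution factor through tube 3 = 8 × 15.667 × 21.769 = 2728.4
[tube 3] = 1.50 × 10^7 cells/mL / 2728.4 = 5.50 × 10^3 cells/mL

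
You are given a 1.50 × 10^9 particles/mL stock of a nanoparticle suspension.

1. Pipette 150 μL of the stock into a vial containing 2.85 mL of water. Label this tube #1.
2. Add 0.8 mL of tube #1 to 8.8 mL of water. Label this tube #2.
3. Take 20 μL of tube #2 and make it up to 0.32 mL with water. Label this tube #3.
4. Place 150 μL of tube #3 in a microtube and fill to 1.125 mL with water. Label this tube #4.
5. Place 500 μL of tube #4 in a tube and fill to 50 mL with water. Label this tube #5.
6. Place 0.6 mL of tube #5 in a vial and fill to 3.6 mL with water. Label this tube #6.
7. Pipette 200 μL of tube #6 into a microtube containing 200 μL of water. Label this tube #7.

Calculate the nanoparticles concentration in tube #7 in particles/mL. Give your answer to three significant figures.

43.4 particles/mL

Step 1: 150 μL + 2.85 mL = 3000 μL total → factor 3000/150 = 20
Step 2: 0.8 mL + 8.8 mL = 9.6 mL total → factor 9.6/0.8 = 12
Step 3: 20 μL brought to 0.32 mL → factor 320/20 = 16
Step 4: 150 μL brought to 1.125 mL → factor 1125/150 = 7.5
Step 5: 500 μL brought to 50 mL → factor 50000/500 = 100
Step 6: 0.6 mL brought to 3.6 mL → factor 3.6/0.6 = 6
Step 7: 200 μL + 200 μL = 400 μL total → factor 400/200 = 2
Dilution factor through tube #7 = 20 × 12 × 16 × 7.5 × 100 × 6 × 2 = 3.456 × 10^7
[tube #7] = 1.50 × 10^9 particles/mL / 3.456 × 10^7 = 43.4 particles/mL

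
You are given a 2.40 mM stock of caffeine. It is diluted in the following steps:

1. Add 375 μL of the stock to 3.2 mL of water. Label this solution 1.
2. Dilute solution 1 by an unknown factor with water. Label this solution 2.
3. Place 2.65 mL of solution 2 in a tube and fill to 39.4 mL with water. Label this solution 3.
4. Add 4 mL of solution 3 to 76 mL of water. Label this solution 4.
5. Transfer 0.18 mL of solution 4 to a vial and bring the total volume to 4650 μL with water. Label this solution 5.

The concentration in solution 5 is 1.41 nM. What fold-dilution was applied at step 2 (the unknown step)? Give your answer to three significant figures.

Step 1: 375 μL + 3.2 mL = 3575 μL total → factor 3575/375 = 9.5333
Step 2: unknown factor x
Step 3: 2.65 mL brought to 39.4 mL → factor 39.4/2.65 = 14.868
Step 4: 4 mL + 76 mL = 80 mL total → factor 80/4 = 20
Step 5: 0.18 mL brought to 4650 μL → factor 4.65/0.18 = 25.833
Product of known-step factors = 73233
Overall factor = 2.40 mM / (1.41 nM) = 1.7021 × 10^6
x = 1.7021 × 10^6 / 73233 = 23.2

23.2-fold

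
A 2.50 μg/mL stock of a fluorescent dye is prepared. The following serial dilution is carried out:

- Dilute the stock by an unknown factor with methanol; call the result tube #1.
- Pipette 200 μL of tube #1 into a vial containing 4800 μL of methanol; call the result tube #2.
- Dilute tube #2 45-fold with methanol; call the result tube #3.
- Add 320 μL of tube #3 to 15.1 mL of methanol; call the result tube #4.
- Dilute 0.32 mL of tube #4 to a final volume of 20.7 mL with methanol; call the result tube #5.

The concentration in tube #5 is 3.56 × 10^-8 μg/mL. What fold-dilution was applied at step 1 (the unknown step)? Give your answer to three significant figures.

20.0-fold

Step 1: unknown factor x
Step 2: 200 μL + 4800 μL = 5000 μL total → factor 5000/200 = 25
Step 3: 45-fold → factor 45
Step 4: 320 μL + 15.1 mL = 15420 μL total → factor 15420/320 = 48.188
Step 5: 0.32 mL brought to 20.7 mL → factor 20.7/0.32 = 64.688
Product of known-step factors = 3.5068 × 10^6
Overall factor = 2.50 μg/mL / (3.56 × 10^-8 μg/mL) = 7.0225 × 10^7
x = 7.0225 × 10^7 / 3.5068 × 10^6 = 20.0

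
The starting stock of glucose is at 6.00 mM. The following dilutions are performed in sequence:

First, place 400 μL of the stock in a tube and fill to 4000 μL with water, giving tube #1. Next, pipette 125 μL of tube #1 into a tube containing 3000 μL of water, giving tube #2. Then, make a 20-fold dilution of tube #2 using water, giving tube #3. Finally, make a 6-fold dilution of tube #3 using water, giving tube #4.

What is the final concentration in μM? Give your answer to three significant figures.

0.200 μM

Step 1: 400 μL brought to 4000 μL → factor 4000/400 = 10
Step 2: 125 μL + 3000 μL = 3125 μL total → factor 3125/125 = 25
Step 3: 20-fold → factor 20
Step 4: 6-fold → factor 6
Overall dilution factor = 10 × 25 × 20 × 6 = 30000
Final = 6.00 mM / 30000 = 0.0002000 mM = 0.200 μM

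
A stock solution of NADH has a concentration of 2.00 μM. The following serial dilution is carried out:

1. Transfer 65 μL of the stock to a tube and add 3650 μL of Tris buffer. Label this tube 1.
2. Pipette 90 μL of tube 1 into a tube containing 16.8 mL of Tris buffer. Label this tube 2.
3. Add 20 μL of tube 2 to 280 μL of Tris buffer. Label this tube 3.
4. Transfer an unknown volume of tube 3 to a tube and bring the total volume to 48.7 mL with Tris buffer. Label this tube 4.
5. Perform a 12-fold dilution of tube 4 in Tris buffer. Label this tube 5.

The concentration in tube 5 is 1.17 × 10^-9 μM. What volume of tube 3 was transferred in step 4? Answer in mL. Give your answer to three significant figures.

Step 1: 65 μL + 3650 μL = 3715 μL total → factor 3715/65 = 57.154
Step 2: 90 μL + 16.8 mL = 16890 μL total → factor 16890/90 = 187.67
Step 3: 20 μL + 280 μL = 300 μL total → factor 300/20 = 15
Step 4: v brought to 48.7 mL → factor = 48.7 mL/v
Step 5: 12-fold → factor 12
Product of known-step factors = 1.9307 × 10^6
Overall factor = 2.00 μM / (1.17 × 10^-9 μM) = 1.7094 × 10^9
Step-4 factor = 1.7094 × 10^9 / 1.9307 × 10^6 = 885.4
v = 48.7 mL / 885.4 = 0.0550 mL

0.0550 mL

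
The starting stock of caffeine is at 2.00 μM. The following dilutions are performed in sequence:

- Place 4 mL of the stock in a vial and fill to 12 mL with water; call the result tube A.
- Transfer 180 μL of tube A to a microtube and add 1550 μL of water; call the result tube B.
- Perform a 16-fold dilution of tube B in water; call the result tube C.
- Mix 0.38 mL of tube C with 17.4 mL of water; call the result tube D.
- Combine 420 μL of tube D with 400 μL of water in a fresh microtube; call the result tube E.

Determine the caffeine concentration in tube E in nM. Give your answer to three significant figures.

Step 1: 4 mL brought to 12 mL → factor 12/4 = 3
Step 2: 180 μL + 1550 μL = 1730 μL total → factor 1730/180 = 9.6111
Step 3: 16-fold → factor 16
Step 4: 0.38 mL + 17.4 mL = 17.78 mL total → factor 17.78/0.38 = 46.789
Step 5: 420 μL + 400 μL = 820 μL total → factor 820/420 = 1.9524
Overall dilution factor = 3 × 9.6111 × 16 × 46.789 × 1.9524 = 42143
Final = 2.00 μM / 42143 = 4.746 × 10^-5 μM = 0.0475 nM

0.0475 nM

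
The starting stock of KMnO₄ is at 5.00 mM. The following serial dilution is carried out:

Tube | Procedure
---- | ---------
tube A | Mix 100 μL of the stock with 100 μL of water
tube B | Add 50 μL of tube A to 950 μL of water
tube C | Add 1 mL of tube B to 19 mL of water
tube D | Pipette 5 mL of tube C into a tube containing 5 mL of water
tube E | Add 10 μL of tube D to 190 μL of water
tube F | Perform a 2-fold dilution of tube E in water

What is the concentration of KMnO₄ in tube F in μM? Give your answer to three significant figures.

0.0781 μM

Step 1: 100 μL + 100 μL = 200 μL total → factor 200/100 = 2
Step 2: 50 μL + 950 μL = 1000 μL total → factor 1000/50 = 20
Step 3: 1 mL + 19 mL = 20 mL total → factor 20/1 = 20
Step 4: 5 mL + 5 mL = 10 mL total → factor 10/5 = 2
Step 5: 10 μL + 190 μL = 200 μL total → factor 200/10 = 20
Step 6: 2-fold → factor 2
Overall dilution factor = 2 × 20 × 20 × 2 × 20 × 2 = 64000
Final = 5.00 mM / 64000 = 7.813 × 10^-5 mM = 0.0781 μM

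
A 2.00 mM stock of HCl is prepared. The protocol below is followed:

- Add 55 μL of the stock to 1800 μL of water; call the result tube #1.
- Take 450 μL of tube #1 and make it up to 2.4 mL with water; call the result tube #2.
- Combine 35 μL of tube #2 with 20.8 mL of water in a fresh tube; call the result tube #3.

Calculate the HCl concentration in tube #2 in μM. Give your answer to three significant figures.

11.1 μM

Step 1: 55 μL + 1800 μL = 1855 μL total → factor 1855/55 = 33.727
Step 2: 450 μL brought to 2.4 mL → factor 2400/450 = 5.3333
Dilution factor through tube #2 = 33.727 × 5.3333 = 179.88
[tube #2] = 2.00 mM / 179.88 = 0.01112 mM = 11.1 μM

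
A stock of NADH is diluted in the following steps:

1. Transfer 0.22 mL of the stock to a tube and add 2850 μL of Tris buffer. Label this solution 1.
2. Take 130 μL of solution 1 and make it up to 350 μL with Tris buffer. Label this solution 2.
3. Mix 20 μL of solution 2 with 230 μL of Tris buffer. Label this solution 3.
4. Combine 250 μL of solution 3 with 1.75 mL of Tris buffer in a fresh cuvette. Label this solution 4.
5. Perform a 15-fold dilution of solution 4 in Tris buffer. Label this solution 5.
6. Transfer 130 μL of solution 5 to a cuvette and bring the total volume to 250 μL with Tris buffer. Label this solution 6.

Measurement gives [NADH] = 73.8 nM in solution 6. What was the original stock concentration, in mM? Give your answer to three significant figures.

8.00 mM

Step 1: 0.22 mL + 2850 μL = 3.07 mL total → factor 3.07/0.22 = 13.955
Step 2: 130 μL brought to 350 μL → factor 350/130 = 2.6923
Step 3: 20 μL + 230 μL = 250 μL total → factor 250/20 = 12.5
Step 4: 250 μL + 1.75 mL = 2000 μL total → factor 2000/250 = 8
Step 5: 15-fold → factor 15
Step 6: 130 μL brought to 250 μL → factor 250/130 = 1.9231
Overall dilution factor = 13.955 × 2.6923 × 12.5 × 8 × 15 × 1.9231 = 1.0837 × 10^5
Stock = 73.8 nM × 1.0837 × 10^5 = 7.998 × 10^6 nM = 8.00 mM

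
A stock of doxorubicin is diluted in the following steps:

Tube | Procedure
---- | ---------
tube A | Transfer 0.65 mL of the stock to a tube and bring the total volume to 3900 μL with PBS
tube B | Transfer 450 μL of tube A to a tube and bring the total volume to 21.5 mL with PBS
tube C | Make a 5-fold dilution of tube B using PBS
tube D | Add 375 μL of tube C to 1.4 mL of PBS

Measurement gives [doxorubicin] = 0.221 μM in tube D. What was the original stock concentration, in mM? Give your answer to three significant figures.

1.50 mM

Step 1: 0.65 mL brought to 3900 μL → factor 3.9/0.65 = 6
Step 2: 450 μL brought to 21.5 mL → factor 21500/450 = 47.778
Step 3: 5-fold → factor 5
Step 4: 375 μL + 1.4 mL = 1775 μL total → factor 1775/375 = 4.7333
Overall dilution factor = 6 × 47.778 × 5 × 4.7333 = 6784.4
Stock = 0.221 μM × 6784.4 = 1499 μM = 1.50 mM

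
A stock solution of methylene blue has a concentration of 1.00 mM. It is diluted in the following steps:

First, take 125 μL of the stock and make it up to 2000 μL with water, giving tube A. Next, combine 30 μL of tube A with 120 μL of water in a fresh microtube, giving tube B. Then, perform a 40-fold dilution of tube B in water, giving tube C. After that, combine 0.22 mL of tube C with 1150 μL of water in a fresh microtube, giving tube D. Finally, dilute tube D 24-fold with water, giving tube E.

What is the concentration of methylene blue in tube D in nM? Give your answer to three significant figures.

Step 1: 125 μL brought to 2000 μL → factor 2000/125 = 16
Step 2: 30 μL + 120 μL = 150 μL total → factor 150/30 = 5
Step 3: 40-fold → factor 40
Step 4: 0.22 mL + 1150 μL = 1.37 mL total → factor 1.37/0.22 = 6.2273
Dilution factor through tube D = 16 × 5 × 40 × 6.2273 = 19927
[tube D] = 1.00 mM / 19927 = 5.018 × 10^-5 mM = 50.2 nM

50.2 nM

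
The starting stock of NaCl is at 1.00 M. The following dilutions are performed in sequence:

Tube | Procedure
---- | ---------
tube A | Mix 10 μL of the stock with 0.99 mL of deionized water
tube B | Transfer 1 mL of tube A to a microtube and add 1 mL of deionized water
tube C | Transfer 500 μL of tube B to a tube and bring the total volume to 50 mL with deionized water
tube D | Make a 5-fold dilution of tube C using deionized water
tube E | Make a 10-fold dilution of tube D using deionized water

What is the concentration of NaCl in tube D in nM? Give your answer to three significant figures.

Step 1: 10 μL + 0.99 mL = 1000 μL total → factor 1000/10 = 100
Step 2: 1 mL + 1 mL = 2 mL total → factor 2/1 = 2
Step 3: 500 μL brought to 50 mL → factor 50000/500 = 100
Step 4: 5-fold → factor 5
Dilution factor through tube D = 100 × 2 × 100 × 5 = 1 × 10^5
[tube D] = 1.00 M / 1 × 10^5 = 1.000 × 10^-5 M = 1.00 × 10^4 nM

1.00 × 10^4 nM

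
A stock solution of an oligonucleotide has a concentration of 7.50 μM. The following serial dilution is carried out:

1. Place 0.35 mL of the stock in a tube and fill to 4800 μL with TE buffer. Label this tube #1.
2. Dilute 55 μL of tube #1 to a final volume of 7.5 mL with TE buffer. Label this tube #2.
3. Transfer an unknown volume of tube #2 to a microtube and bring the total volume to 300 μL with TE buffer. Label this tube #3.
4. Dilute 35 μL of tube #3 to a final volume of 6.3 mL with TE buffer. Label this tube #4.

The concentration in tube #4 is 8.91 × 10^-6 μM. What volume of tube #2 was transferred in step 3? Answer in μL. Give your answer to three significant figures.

Step 1: 0.35 mL brought to 4800 μL → factor 4.8/0.35 = 13.714
Step 2: 55 μL brought to 7.5 mL → factor 7500/55 = 136.36
Step 3: v brought to 300 μL → factor = 300 μL/v
Step 4: 35 μL brought to 6.3 mL → factor 6300/35 = 180
Product of known-step factors = 3.3662 × 10^5
Overall factor = 7.50 μM / (8.91 × 10^-6 μM) = 8.4175 × 10^5
Step-3 factor = 8.4175 × 10^5 / 3.3662 × 10^5 = 2.5006
v = 300 μL / 2.5006 = 120 μL

120 μL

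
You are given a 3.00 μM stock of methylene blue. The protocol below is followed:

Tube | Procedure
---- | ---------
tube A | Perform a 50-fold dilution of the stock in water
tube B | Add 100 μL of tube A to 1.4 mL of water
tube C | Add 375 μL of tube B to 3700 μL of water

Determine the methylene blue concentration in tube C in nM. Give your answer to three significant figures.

0.368 nM

Step 1: 50-fold → factor 50
Step 2: 100 μL + 1.4 mL = 1500 μL total → factor 1500/100 = 15
Step 3: 375 μL + 3700 μL = 4075 μL total → factor 4075/375 = 10.867
Overall dilution factor = 50 × 15 × 10.867 = 8150
Final = 3.00 μM / 8150 = 0.0003681 μM = 0.368 nM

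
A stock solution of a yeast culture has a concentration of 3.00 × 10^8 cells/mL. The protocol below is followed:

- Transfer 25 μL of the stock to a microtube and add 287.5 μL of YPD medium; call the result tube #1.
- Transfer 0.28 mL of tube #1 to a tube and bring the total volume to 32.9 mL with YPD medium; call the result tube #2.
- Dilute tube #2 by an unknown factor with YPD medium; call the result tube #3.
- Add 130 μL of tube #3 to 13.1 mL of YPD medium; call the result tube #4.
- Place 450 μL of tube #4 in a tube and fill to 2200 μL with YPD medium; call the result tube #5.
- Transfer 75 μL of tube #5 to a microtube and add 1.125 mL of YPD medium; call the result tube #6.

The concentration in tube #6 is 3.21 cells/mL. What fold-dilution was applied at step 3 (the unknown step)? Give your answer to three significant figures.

7.99-fold

Step 1: 25 μL + 287.5 μL = 312.5 μL total → factor 312.5/25 = 12.5
Step 2: 0.28 mL brought to 32.9 mL → factor 32.9/0.28 = 117.5
Step 3: unknown factor x
Step 4: 130 μL + 13.1 mL = 13230 μL total → factor 13230/130 = 101.77
Step 5: 450 μL brought to 2200 μL → factor 2200/450 = 4.8889
Step 6: 75 μL + 1.125 mL = 1200 μL total → factor 1200/75 = 16
Product of known-step factors = 1.1692 × 10^7
Overall factor = 3.00 × 10^8 cells/mL / (3.21 cells/mL) = 9.3458 × 10^7
x = 9.3458 × 10^7 / 1.1692 × 10^7 = 7.99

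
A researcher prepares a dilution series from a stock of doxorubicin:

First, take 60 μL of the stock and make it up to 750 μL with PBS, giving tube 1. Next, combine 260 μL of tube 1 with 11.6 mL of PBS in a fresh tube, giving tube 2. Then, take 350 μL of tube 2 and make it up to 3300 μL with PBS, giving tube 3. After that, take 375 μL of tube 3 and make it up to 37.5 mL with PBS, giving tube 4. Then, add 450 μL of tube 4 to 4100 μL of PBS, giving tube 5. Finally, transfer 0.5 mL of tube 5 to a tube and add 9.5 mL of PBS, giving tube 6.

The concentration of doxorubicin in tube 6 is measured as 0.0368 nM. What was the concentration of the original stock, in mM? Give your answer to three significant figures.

Step 1: 60 μL brought to 750 μL → factor 750/60 = 12.5
Step 2: 260 μL + 11.6 mL = 11860 μL total → factor 11860/260 = 45.615
Step 3: 350 μL brought to 3300 μL → factor 3300/350 = 9.4286
Step 4: 375 μL brought to 37.5 mL → factor 37500/375 = 100
Step 5: 450 μL + 4100 μL = 4550 μL total → factor 4550/450 = 10.111
Step 6: 0.5 mL + 9.5 mL = 10 mL total → factor 10/0.5 = 20
Overall dilution factor = 12.5 × 45.615 × 9.4286 × 100 × 10.111 × 20 = 1.0872 × 10^8
Stock = 0.0368 nM × 1.0872 × 10^8 = 4.001 × 10^6 nM = 4.00 mM

4.00 mM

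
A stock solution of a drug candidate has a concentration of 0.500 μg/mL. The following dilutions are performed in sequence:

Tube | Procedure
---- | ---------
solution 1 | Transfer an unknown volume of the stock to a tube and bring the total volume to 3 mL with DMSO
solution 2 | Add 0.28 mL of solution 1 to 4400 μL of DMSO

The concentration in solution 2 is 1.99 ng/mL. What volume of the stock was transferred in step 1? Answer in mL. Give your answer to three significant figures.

0.200 mL

Step 1: v brought to 3 mL → factor = 3 mL/v
Step 2: 0.28 mL + 4400 μL = 4.68 mL total → factor 4.68/0.28 = 16.714
Product of known-step factors = 16.714
Overall factor = 0.500 μg/mL / (1.99 ng/mL) = 251.26
Step-1 factor = 251.26 / 16.714 = 15.032
v = 3 mL / 15.032 = 0.200 mL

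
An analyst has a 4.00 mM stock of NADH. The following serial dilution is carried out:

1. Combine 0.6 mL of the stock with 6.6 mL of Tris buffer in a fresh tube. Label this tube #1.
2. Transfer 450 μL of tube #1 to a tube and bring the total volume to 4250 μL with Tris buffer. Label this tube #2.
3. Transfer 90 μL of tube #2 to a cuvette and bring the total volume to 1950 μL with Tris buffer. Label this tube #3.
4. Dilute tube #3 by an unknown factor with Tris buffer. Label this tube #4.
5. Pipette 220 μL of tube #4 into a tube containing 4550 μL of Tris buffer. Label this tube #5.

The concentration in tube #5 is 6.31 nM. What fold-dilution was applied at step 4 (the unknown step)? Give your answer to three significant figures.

11.9-fold

Step 1: 0.6 mL + 6.6 mL = 7.2 mL total → factor 7.2/0.6 = 12
Step 2: 450 μL brought to 4250 μL → factor 4250/450 = 9.4444
Step 3: 90 μL brought to 1950 μL → factor 1950/90 = 21.667
Step 4: unknown factor x
Step 5: 220 μL + 4550 μL = 4770 μL total → factor 4770/220 = 21.682
Product of known-step factors = 53241
Overall factor = 4.00 mM / (6.31 nM) = 6.3391 × 10^5
x = 6.3391 × 10^5 / 53241 = 11.9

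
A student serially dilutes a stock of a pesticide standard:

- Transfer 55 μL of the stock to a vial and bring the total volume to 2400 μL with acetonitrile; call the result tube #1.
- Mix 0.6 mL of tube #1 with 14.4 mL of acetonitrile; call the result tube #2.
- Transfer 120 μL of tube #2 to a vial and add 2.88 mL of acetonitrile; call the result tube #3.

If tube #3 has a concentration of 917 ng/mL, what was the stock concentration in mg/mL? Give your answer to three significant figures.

Step 1: 55 μL brought to 2400 μL → factor 2400/55 = 43.636
Step 2: 0.6 mL + 14.4 mL = 15 mL total → factor 15/0.6 = 25
Step 3: 120 μL + 2.88 mL = 3000 μL total → factor 3000/120 = 25
Overall dilution factor = 43.636 × 25 × 25 = 27273
Stock = 917 ng/mL × 27273 = 2.501 × 10^7 ng/mL = 25.0 mg/mL

25.0 mg/mL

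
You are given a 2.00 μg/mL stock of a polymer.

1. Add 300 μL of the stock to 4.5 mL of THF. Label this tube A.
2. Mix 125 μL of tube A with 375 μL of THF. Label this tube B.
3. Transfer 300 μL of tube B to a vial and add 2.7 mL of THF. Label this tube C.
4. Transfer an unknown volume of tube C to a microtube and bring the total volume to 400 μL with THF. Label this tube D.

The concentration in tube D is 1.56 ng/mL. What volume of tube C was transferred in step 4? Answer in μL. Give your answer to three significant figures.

Step 1: 300 μL + 4.5 mL = 4800 μL total → factor 4800/300 = 16
Step 2: 125 μL + 375 μL = 500 μL total → factor 500/125 = 4
Step 3: 300 μL + 2.7 mL = 3000 μL total → factor 3000/300 = 10
Step 4: v brought to 400 μL → factor = 400 μL/v
Product of known-step factors = 640
Overall factor = 2.00 μg/mL / (1.56 ng/mL) = 1282.1
Step-4 factor = 1282.1 / 640 = 2.0032
v = 400 μL / 2.0032 = 200 μL

200 μL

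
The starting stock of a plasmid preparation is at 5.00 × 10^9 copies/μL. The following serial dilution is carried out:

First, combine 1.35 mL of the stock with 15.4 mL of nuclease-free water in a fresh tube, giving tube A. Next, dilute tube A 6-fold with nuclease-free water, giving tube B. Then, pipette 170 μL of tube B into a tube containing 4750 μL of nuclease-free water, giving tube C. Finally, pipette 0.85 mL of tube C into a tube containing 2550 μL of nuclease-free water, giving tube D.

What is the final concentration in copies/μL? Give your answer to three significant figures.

Step 1: 1.35 mL + 15.4 mL = 16.75 mL total → factor 16.75/1.35 = 12.407
Step 2: 6-fold → factor 6
Step 3: 170 μL + 4750 μL = 4920 μL total → factor 4920/170 = 28.941
Step 4: 0.85 mL + 2550 μL = 3.4 mL total → factor 3.4/0.85 = 4
Overall dilution factor = 12.407 × 6 × 28.941 × 4 = 8618
Final = 5.00 × 10^9 copies/μL / 8618 = 5.80 × 10^5 copies/μL

5.80 × 10^5 copies/μL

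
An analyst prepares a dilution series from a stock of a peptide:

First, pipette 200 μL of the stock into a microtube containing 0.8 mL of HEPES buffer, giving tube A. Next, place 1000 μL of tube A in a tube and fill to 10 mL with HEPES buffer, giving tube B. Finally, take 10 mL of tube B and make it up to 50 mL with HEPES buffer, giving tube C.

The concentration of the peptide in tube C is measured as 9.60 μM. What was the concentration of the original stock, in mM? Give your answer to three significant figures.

2.40 mM

Step 1: 200 μL + 0.8 mL = 1000 μL total → factor 1000/200 = 5
Step 2: 1000 μL brought to 10 mL → factor 10000/1000 = 10
Step 3: 10 mL brought to 50 mL → factor 50/10 = 5
Overall dilution factor = 5 × 10 × 5 = 250
Stock = 9.60 μM × 250 = 2400 μM = 2.40 mM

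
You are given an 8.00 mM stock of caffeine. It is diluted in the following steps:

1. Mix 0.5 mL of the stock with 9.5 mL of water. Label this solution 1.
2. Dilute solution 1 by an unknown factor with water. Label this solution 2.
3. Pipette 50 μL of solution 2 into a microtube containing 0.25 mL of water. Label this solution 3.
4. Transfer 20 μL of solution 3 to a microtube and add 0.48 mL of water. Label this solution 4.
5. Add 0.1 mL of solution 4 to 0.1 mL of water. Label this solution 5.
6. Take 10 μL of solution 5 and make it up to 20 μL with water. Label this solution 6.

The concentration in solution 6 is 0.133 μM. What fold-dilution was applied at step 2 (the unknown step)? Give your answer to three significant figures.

Step 1: 0.5 mL + 9.5 mL = 10 mL total → factor 10/0.5 = 20
Step 2: unknown factor x
Step 3: 50 μL + 0.25 mL = 300 μL total → factor 300/50 = 6
Step 4: 20 μL + 0.48 mL = 500 μL total → factor 500/20 = 25
Step 5: 0.1 mL + 0.1 mL = 0.2 mL total → factor 0.2/0.1 = 2
Step 6: 10 μL brought to 20 μL → factor 20/10 = 2
Product of known-step factors = 12000
Overall factor = 8.00 mM / (0.133 μM) = 60150
x = 60150 / 12000 = 5.01

5.01-fold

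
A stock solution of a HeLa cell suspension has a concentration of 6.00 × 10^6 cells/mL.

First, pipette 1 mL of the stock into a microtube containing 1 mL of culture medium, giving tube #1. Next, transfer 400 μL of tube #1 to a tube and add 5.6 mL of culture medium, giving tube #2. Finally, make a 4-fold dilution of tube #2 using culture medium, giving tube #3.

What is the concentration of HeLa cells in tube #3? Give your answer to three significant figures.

5.00 × 10^4 cells/mL

Step 1: 1 mL + 1 mL = 2 mL total → factor 2/1 = 2
Step 2: 400 μL + 5.6 mL = 6000 μL total → factor 6000/400 = 15
Step 3: 4-fold → factor 4
Overall dilution factor = 2 × 15 × 4 = 120
Final = 6.00 × 10^6 cells/mL / 120 = 5.00 × 10^4 cells/mL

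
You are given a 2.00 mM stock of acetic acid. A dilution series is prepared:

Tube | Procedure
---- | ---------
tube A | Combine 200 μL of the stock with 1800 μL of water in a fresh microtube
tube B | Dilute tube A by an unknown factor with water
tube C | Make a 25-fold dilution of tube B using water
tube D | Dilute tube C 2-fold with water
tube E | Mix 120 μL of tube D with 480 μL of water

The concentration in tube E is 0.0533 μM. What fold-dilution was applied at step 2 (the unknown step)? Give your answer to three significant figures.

Step 1: 200 μL + 1800 μL = 2000 μL total → factor 2000/200 = 10
Step 2: unknown factor x
Step 3: 25-fold → factor 25
Step 4: 2-fold → factor 2
Step 5: 120 μL + 480 μL = 600 μL total → factor 600/120 = 5
Product of known-step factors = 2500
Overall factor = 2.00 mM / (0.0533 μM) = 37523
x = 37523 / 2500 = 15.0

15.0-fold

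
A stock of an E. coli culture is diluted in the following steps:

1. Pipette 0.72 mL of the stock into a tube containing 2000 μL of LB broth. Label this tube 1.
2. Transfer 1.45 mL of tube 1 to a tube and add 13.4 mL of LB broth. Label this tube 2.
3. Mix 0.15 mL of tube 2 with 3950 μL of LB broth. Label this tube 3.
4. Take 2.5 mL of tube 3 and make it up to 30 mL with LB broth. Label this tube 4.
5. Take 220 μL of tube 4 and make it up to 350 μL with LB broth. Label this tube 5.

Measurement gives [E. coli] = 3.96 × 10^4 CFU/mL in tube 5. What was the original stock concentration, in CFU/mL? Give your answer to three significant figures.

7.99 × 10^8 CFU/mL

Step 1: 0.72 mL + 2000 μL = 2.72 mL total → factor 2.72/0.72 = 3.7778
Step 2: 1.45 mL + 13.4 mL = 14.85 mL total → factor 14.85/1.45 = 10.241
Step 3: 0.15 mL + 3950 μL = 4.1 mL total → factor 4.1/0.15 = 27.333
Step 4: 2.5 mL brought to 30 mL → factor 30/2.5 = 12
Step 5: 220 μL brought to 350 μL → factor 350/220 = 1.5909
Overall dilution factor = 3.7778 × 10.241 × 27.333 × 12 × 1.5909 = 20189
Stock = 3.96 × 10^4 CFU/mL × 20189 = 7.99 × 10^8 CFU/mL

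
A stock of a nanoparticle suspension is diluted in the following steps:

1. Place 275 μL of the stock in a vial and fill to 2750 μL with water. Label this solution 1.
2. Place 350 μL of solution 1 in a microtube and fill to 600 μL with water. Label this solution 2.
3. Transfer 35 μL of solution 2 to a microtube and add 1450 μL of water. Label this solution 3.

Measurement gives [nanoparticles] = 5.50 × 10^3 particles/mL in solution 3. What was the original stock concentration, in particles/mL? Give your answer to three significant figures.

4.00 × 10^6 particles/mL

Step 1: 275 μL brought to 2750 μL → factor 2750/275 = 10
Step 2: 350 μL brought to 600 μL → factor 600/350 = 1.7143
Step 3: 35 μL + 1450 μL = 1485 μL total → factor 1485/35 = 42.429
Overall dilution factor = 10 × 1.7143 × 42.429 = 727.35
Stock = 5.50 × 10^3 particles/mL × 727.35 = 4.00 × 10^6 particles/mL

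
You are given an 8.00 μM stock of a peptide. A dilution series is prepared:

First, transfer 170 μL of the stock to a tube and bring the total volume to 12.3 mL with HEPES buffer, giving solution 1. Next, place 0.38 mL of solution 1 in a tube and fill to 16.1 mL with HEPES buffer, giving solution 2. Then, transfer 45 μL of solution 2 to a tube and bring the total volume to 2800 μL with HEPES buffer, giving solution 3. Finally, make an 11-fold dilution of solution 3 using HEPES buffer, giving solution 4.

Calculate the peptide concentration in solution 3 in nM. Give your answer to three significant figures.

Step 1: 170 μL brought to 12.3 mL → factor 12300/170 = 72.353
Step 2: 0.38 mL brought to 16.1 mL → factor 16.1/0.38 = 42.368
Step 3: 45 μL brought to 2800 μL → factor 2800/45 = 62.222
Dilution factor through solution 3 = 72.353 × 42.368 × 62.222 = 1.9074 × 10^5
[solution 3] = 8.00 μM / 1.9074 × 10^5 = 4.194 × 10^-5 μM = 0.0419 nM

0.0419 nM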